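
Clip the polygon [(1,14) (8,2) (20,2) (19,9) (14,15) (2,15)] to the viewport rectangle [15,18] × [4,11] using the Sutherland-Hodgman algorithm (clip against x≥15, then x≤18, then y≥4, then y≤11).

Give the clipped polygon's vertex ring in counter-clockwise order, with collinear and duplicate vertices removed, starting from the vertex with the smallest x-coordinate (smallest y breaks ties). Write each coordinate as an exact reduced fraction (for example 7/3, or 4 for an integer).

Clipped polygon: [(15,4) (18,4) (18,51/5) (52/3,11) (15,11)]

1. After x ≥ 15: [(15,2) (20,2) (19,9) (15,69/5)]
2. After x ≤ 18: [(15,2) (18,2) (18,51/5) (15,69/5)]
3. After y ≥ 4: [(15,4) (18,4) (18,51/5) (15,69/5)]
4. After y ≤ 11: [(15,11) (15,4) (18,4) (18,51/5) (52/3,11)]
5. Canonical ring: [(15,4) (18,4) (18,51/5) (52/3,11) (15,11)]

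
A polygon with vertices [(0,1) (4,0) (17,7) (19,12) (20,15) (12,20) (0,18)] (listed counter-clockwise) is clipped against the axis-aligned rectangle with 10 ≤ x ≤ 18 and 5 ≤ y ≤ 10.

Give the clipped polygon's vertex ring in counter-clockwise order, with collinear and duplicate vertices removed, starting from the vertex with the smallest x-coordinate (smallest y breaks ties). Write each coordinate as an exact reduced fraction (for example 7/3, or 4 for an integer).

1. After x ≥ 10: [(10,42/13) (17,7) (19,12) (20,15) (12,20) (10,59/3)]
2. After x ≤ 18: [(10,42/13) (17,7) (18,19/2) (18,65/4) (12,20) (10,59/3)]
3. After y ≥ 5: [(10,5) (93/7,5) (17,7) (18,19/2) (18,65/4) (12,20) (10,59/3)]
4. After y ≤ 10: [(10,10) (10,5) (93/7,5) (17,7) (18,19/2) (18,10)]
5. Canonical ring: [(10,5) (93/7,5) (17,7) (18,19/2) (18,10) (10,10)]

Clipped polygon: [(10,5) (93/7,5) (17,7) (18,19/2) (18,10) (10,10)]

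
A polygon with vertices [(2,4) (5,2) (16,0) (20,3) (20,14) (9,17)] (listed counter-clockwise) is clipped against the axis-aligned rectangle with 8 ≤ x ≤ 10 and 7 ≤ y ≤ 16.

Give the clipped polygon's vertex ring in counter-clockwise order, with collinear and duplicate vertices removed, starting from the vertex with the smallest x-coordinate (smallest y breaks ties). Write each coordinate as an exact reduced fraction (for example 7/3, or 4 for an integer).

1. After x ≥ 8: [(8,106/7) (8,16/11) (16,0) (20,3) (20,14) (9,17)]
2. After x ≤ 10: [(8,106/7) (8,16/11) (10,12/11) (10,184/11) (9,17)]
3. After y ≥ 7: [(8,106/7) (8,7) (10,7) (10,184/11) (9,17)]
4. After y ≤ 16: [(110/13,16) (8,106/7) (8,7) (10,7) (10,16)]
5. Canonical ring: [(8,7) (10,7) (10,16) (110/13,16) (8,106/7)]

Clipped polygon: [(8,7) (10,7) (10,16) (110/13,16) (8,106/7)]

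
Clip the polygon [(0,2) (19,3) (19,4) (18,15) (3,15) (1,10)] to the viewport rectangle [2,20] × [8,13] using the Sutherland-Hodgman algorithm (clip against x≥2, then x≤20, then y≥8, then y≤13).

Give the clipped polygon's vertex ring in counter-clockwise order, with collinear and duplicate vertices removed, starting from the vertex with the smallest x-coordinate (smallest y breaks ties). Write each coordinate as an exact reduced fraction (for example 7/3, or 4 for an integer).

Clipped polygon: [(2,8) (205/11,8) (200/11,13) (11/5,13) (2,25/2)]

1. After x ≥ 2: [(2,40/19) (19,3) (19,4) (18,15) (3,15) (2,25/2)]
2. After x ≤ 20: [(2,40/19) (19,3) (19,4) (18,15) (3,15) (2,25/2)]
3. After y ≥ 8: [(2,8) (205/11,8) (18,15) (3,15) (2,25/2)]
4. After y ≤ 13: [(2,8) (205/11,8) (200/11,13) (11/5,13) (2,25/2)]
5. Canonical ring: [(2,8) (205/11,8) (200/11,13) (11/5,13) (2,25/2)]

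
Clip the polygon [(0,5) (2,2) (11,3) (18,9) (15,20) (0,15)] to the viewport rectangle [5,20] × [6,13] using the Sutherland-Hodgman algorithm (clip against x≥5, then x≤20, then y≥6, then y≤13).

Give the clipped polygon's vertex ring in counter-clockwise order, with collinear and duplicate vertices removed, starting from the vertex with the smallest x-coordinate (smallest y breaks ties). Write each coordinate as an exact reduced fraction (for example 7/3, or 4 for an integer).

Clipped polygon: [(5,6) (29/2,6) (18,9) (186/11,13) (5,13)]

1. After x ≥ 5: [(5,7/3) (11,3) (18,9) (15,20) (5,50/3)]
2. After x ≤ 20: [(5,7/3) (11,3) (18,9) (15,20) (5,50/3)]
3. After y ≥ 6: [(5,6) (29/2,6) (18,9) (15,20) (5,50/3)]
4. After y ≤ 13: [(5,13) (5,6) (29/2,6) (18,9) (186/11,13)]
5. Canonical ring: [(5,6) (29/2,6) (18,9) (186/11,13) (5,13)]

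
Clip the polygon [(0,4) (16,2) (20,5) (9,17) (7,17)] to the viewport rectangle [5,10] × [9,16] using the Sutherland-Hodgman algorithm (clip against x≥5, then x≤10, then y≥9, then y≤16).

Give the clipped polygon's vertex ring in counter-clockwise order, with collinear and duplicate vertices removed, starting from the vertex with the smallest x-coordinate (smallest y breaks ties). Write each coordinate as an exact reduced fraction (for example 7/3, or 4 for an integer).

1. After x ≥ 5: [(5,93/7) (5,27/8) (16,2) (20,5) (9,17) (7,17)]
2. After x ≤ 10: [(5,93/7) (5,27/8) (10,11/4) (10,175/11) (9,17) (7,17)]
3. After y ≥ 9: [(5,93/7) (5,9) (10,9) (10,175/11) (9,17) (7,17)]
4. After y ≤ 16: [(84/13,16) (5,93/7) (5,9) (10,9) (10,175/11) (119/12,16)]
5. Canonical ring: [(5,9) (10,9) (10,175/11) (119/12,16) (84/13,16) (5,93/7)]

Clipped polygon: [(5,9) (10,9) (10,175/11) (119/12,16) (84/13,16) (5,93/7)]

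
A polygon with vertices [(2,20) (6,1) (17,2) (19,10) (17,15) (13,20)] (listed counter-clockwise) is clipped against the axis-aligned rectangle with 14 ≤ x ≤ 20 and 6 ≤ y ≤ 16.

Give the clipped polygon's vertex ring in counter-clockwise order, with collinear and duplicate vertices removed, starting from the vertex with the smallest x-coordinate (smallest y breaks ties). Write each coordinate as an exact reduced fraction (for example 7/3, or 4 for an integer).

1. After x ≥ 14: [(14,19/11) (17,2) (19,10) (17,15) (14,75/4)]
2. After x ≤ 20: [(14,19/11) (17,2) (19,10) (17,15) (14,75/4)]
3. After y ≥ 6: [(14,6) (18,6) (19,10) (17,15) (14,75/4)]
4. After y ≤ 16: [(14,16) (14,6) (18,6) (19,10) (17,15) (81/5,16)]
5. Canonical ring: [(14,6) (18,6) (19,10) (17,15) (81/5,16) (14,16)]

Clipped polygon: [(14,6) (18,6) (19,10) (17,15) (81/5,16) (14,16)]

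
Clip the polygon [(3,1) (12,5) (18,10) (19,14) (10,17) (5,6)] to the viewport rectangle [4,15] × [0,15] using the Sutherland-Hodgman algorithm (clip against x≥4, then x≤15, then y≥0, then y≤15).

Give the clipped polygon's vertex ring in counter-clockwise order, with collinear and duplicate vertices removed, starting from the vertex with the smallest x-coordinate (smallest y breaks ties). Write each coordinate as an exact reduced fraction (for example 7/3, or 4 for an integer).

Clipped polygon: [(4,13/9) (12,5) (15,15/2) (15,15) (100/11,15) (5,6) (4,7/2)]

1. After x ≥ 4: [(4,7/2) (4,13/9) (12,5) (18,10) (19,14) (10,17) (5,6)]
2. After x ≤ 15: [(4,7/2) (4,13/9) (12,5) (15,15/2) (15,46/3) (10,17) (5,6)]
3. After y ≥ 0: [(4,7/2) (4,13/9) (12,5) (15,15/2) (15,46/3) (10,17) (5,6)]
4. After y ≤ 15: [(4,7/2) (4,13/9) (12,5) (15,15/2) (15,15) (100/11,15) (5,6)]
5. Canonical ring: [(4,13/9) (12,5) (15,15/2) (15,15) (100/11,15) (5,6) (4,7/2)]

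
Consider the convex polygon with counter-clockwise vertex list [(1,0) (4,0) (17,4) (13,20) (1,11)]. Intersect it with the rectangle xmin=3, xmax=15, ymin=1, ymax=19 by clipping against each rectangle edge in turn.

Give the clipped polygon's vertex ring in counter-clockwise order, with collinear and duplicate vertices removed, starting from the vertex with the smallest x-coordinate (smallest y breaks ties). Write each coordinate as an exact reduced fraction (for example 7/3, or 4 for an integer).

Clipped polygon: [(3,1) (29/4,1) (15,44/13) (15,12) (53/4,19) (35/3,19) (3,25/2)]

1. After x ≥ 3: [(3,0) (4,0) (17,4) (13,20) (3,25/2)]
2. After x ≤ 15: [(3,0) (4,0) (15,44/13) (15,12) (13,20) (3,25/2)]
3. After y ≥ 1: [(3,1) (29/4,1) (15,44/13) (15,12) (13,20) (3,25/2)]
4. After y ≤ 19: [(3,1) (29/4,1) (15,44/13) (15,12) (53/4,19) (35/3,19) (3,25/2)]
5. Canonical ring: [(3,1) (29/4,1) (15,44/13) (15,12) (53/4,19) (35/3,19) (3,25/2)]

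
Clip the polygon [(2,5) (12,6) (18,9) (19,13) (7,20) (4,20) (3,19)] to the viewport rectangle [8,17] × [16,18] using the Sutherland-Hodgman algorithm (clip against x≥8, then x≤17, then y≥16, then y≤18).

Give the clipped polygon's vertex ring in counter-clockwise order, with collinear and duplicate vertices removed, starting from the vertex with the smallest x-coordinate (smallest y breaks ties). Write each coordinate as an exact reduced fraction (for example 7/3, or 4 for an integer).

1. After x ≥ 8: [(8,28/5) (12,6) (18,9) (19,13) (8,233/12)]
2. After x ≤ 17: [(8,28/5) (12,6) (17,17/2) (17,85/6) (8,233/12)]
3. After y ≥ 16: [(8,16) (97/7,16) (8,233/12)]
4. After y ≤ 18: [(8,18) (8,16) (97/7,16) (73/7,18)]
5. Canonical ring: [(8,16) (97/7,16) (73/7,18) (8,18)]

Clipped polygon: [(8,16) (97/7,16) (73/7,18) (8,18)]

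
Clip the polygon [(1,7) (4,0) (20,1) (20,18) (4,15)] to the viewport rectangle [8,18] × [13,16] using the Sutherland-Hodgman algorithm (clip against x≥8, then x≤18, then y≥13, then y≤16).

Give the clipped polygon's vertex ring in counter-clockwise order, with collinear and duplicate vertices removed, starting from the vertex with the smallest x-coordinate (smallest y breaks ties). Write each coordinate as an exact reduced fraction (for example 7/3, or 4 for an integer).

1. After x ≥ 8: [(8,1/4) (20,1) (20,18) (8,63/4)]
2. After x ≤ 18: [(8,1/4) (18,7/8) (18,141/8) (8,63/4)]
3. After y ≥ 13: [(8,13) (18,13) (18,141/8) (8,63/4)]
4. After y ≤ 16: [(8,13) (18,13) (18,16) (28/3,16) (8,63/4)]
5. Canonical ring: [(8,13) (18,13) (18,16) (28/3,16) (8,63/4)]

Clipped polygon: [(8,13) (18,13) (18,16) (28/3,16) (8,63/4)]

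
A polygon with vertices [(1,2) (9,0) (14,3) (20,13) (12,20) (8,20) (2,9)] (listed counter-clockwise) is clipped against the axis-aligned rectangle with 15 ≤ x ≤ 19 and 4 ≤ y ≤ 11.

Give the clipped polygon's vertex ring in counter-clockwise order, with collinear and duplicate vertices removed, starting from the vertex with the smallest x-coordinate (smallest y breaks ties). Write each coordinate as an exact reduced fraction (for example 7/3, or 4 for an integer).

Clipped polygon: [(15,14/3) (94/5,11) (15,11)]

1. After x ≥ 15: [(15,14/3) (20,13) (15,139/8)]
2. After x ≤ 19: [(15,14/3) (19,34/3) (19,111/8) (15,139/8)]
3. After y ≥ 4: [(15,14/3) (19,34/3) (19,111/8) (15,139/8)]
4. After y ≤ 11: [(15,11) (15,14/3) (94/5,11)]
5. Canonical ring: [(15,14/3) (94/5,11) (15,11)]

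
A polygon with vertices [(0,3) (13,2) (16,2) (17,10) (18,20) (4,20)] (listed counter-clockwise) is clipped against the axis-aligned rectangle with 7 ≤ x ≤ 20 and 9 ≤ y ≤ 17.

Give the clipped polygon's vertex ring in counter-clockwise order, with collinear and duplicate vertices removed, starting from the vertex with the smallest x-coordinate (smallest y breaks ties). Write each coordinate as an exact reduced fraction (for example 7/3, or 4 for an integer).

Clipped polygon: [(7,9) (135/8,9) (17,10) (177/10,17) (7,17)]

1. After x ≥ 7: [(7,32/13) (13,2) (16,2) (17,10) (18,20) (7,20)]
2. After x ≤ 20: [(7,32/13) (13,2) (16,2) (17,10) (18,20) (7,20)]
3. After y ≥ 9: [(7,9) (135/8,9) (17,10) (18,20) (7,20)]
4. After y ≤ 17: [(7,17) (7,9) (135/8,9) (17,10) (177/10,17)]
5. Canonical ring: [(7,9) (135/8,9) (17,10) (177/10,17) (7,17)]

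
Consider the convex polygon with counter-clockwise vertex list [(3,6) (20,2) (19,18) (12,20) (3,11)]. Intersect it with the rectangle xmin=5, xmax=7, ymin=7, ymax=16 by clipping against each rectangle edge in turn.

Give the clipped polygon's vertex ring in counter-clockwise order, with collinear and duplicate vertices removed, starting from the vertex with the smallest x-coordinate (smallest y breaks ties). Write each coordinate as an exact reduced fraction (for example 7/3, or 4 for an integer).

1. After x ≥ 5: [(5,94/17) (20,2) (19,18) (12,20) (5,13)]
2. After x ≤ 7: [(5,94/17) (7,86/17) (7,15) (5,13)]
3. After y ≥ 7: [(5,7) (7,7) (7,15) (5,13)]
4. After y ≤ 16: [(5,7) (7,7) (7,15) (5,13)]
5. Canonical ring: [(5,7) (7,7) (7,15) (5,13)]

Clipped polygon: [(5,7) (7,7) (7,15) (5,13)]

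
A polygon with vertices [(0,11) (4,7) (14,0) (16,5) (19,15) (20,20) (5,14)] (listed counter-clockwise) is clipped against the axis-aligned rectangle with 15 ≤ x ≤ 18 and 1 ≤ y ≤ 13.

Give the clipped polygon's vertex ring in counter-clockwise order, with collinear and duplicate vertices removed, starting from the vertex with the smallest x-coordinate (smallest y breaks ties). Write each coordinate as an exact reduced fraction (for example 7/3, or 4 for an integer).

Clipped polygon: [(15,5/2) (16,5) (18,35/3) (18,13) (15,13)]

1. After x ≥ 15: [(15,5/2) (16,5) (19,15) (20,20) (15,18)]
2. After x ≤ 18: [(15,5/2) (16,5) (18,35/3) (18,96/5) (15,18)]
3. After y ≥ 1: [(15,5/2) (16,5) (18,35/3) (18,96/5) (15,18)]
4. After y ≤ 13: [(15,13) (15,5/2) (16,5) (18,35/3) (18,13)]
5. Canonical ring: [(15,5/2) (16,5) (18,35/3) (18,13) (15,13)]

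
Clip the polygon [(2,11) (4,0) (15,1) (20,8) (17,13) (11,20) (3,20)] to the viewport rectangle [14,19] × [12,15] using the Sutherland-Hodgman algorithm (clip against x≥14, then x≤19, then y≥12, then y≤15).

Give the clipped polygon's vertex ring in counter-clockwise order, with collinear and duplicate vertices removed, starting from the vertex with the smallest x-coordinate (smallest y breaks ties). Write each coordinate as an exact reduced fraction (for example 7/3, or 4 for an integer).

Clipped polygon: [(14,12) (88/5,12) (17,13) (107/7,15) (14,15)]

1. After x ≥ 14: [(14,10/11) (15,1) (20,8) (17,13) (14,33/2)]
2. After x ≤ 19: [(14,10/11) (15,1) (19,33/5) (19,29/3) (17,13) (14,33/2)]
3. After y ≥ 12: [(14,12) (88/5,12) (17,13) (14,33/2)]
4. After y ≤ 15: [(14,15) (14,12) (88/5,12) (17,13) (107/7,15)]
5. Canonical ring: [(14,12) (88/5,12) (17,13) (107/7,15) (14,15)]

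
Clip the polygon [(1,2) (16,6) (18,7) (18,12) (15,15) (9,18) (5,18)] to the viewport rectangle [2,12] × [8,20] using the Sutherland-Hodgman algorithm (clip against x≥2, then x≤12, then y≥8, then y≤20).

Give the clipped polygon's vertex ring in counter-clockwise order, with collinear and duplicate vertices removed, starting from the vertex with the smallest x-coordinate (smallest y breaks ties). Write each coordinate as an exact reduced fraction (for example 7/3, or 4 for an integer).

Clipped polygon: [(5/2,8) (12,8) (12,33/2) (9,18) (5,18)]

1. After x ≥ 2: [(2,6) (2,34/15) (16,6) (18,7) (18,12) (15,15) (9,18) (5,18)]
2. After x ≤ 12: [(2,6) (2,34/15) (12,74/15) (12,33/2) (9,18) (5,18)]
3. After y ≥ 8: [(5/2,8) (12,8) (12,33/2) (9,18) (5,18)]
4. After y ≤ 20: [(5/2,8) (12,8) (12,33/2) (9,18) (5,18)]
5. Canonical ring: [(5/2,8) (12,8) (12,33/2) (9,18) (5,18)]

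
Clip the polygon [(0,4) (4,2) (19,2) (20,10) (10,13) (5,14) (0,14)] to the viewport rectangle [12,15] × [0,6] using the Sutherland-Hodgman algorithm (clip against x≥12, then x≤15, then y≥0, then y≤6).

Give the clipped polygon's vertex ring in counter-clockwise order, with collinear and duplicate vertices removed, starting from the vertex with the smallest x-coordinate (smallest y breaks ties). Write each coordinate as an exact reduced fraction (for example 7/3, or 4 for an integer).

Clipped polygon: [(12,2) (15,2) (15,6) (12,6)]

1. After x ≥ 12: [(12,2) (19,2) (20,10) (12,62/5)]
2. After x ≤ 15: [(12,2) (15,2) (15,23/2) (12,62/5)]
3. After y ≥ 0: [(12,2) (15,2) (15,23/2) (12,62/5)]
4. After y ≤ 6: [(12,6) (12,2) (15,2) (15,6)]
5. Canonical ring: [(12,2) (15,2) (15,6) (12,6)]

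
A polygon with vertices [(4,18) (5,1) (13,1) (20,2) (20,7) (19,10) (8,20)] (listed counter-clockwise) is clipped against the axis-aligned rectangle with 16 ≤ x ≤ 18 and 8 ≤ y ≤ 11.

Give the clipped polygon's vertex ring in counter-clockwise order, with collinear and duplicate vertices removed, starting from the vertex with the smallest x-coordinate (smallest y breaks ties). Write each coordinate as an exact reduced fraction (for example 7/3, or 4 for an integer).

1. After x ≥ 16: [(16,10/7) (20,2) (20,7) (19,10) (16,140/11)]
2. After x ≤ 18: [(16,10/7) (18,12/7) (18,120/11) (16,140/11)]
3. After y ≥ 8: [(16,8) (18,8) (18,120/11) (16,140/11)]
4. After y ≤ 11: [(16,11) (16,8) (18,8) (18,120/11) (179/10,11)]
5. Canonical ring: [(16,8) (18,8) (18,120/11) (179/10,11) (16,11)]

Clipped polygon: [(16,8) (18,8) (18,120/11) (179/10,11) (16,11)]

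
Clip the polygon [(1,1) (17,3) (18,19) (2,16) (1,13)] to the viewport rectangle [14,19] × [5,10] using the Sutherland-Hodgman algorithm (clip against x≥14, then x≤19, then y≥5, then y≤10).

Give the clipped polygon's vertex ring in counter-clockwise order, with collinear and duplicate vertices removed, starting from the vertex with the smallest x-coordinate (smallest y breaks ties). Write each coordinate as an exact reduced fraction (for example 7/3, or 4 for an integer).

1. After x ≥ 14: [(14,21/8) (17,3) (18,19) (14,73/4)]
2. After x ≤ 19: [(14,21/8) (17,3) (18,19) (14,73/4)]
3. After y ≥ 5: [(14,5) (137/8,5) (18,19) (14,73/4)]
4. After y ≤ 10: [(14,10) (14,5) (137/8,5) (279/16,10)]
5. Canonical ring: [(14,5) (137/8,5) (279/16,10) (14,10)]

Clipped polygon: [(14,5) (137/8,5) (279/16,10) (14,10)]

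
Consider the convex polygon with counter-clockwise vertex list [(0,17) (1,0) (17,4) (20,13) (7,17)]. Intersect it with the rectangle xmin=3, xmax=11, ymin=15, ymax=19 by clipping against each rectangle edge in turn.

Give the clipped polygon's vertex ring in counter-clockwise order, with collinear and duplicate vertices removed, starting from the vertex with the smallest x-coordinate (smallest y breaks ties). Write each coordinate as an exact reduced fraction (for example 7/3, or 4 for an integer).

Clipped polygon: [(3,15) (11,15) (11,205/13) (7,17) (3,17)]

1. After x ≥ 3: [(3,17) (3,1/2) (17,4) (20,13) (7,17)]
2. After x ≤ 11: [(3,17) (3,1/2) (11,5/2) (11,205/13) (7,17)]
3. After y ≥ 15: [(3,17) (3,15) (11,15) (11,205/13) (7,17)]
4. After y ≤ 19: [(3,17) (3,15) (11,15) (11,205/13) (7,17)]
5. Canonical ring: [(3,15) (11,15) (11,205/13) (7,17) (3,17)]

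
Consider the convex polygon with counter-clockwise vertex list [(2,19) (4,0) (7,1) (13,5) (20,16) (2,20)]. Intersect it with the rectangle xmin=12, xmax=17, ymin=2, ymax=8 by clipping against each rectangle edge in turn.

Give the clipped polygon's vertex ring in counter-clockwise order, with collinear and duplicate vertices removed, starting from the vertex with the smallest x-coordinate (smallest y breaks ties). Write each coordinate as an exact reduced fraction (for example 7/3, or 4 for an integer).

Clipped polygon: [(12,13/3) (13,5) (164/11,8) (12,8)]

1. After x ≥ 12: [(12,13/3) (13,5) (20,16) (12,160/9)]
2. After x ≤ 17: [(12,13/3) (13,5) (17,79/7) (17,50/3) (12,160/9)]
3. After y ≥ 2: [(12,13/3) (13,5) (17,79/7) (17,50/3) (12,160/9)]
4. After y ≤ 8: [(12,8) (12,13/3) (13,5) (164/11,8)]
5. Canonical ring: [(12,13/3) (13,5) (164/11,8) (12,8)]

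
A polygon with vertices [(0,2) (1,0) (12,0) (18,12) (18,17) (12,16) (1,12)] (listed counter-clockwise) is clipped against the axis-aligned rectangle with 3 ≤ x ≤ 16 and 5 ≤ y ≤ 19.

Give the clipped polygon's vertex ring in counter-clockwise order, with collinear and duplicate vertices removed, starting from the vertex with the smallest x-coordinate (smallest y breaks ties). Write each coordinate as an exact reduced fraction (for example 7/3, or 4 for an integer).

Clipped polygon: [(3,5) (29/2,5) (16,8) (16,50/3) (12,16) (3,140/11)]

1. After x ≥ 3: [(3,0) (12,0) (18,12) (18,17) (12,16) (3,140/11)]
2. After x ≤ 16: [(3,0) (12,0) (16,8) (16,50/3) (12,16) (3,140/11)]
3. After y ≥ 5: [(3,5) (29/2,5) (16,8) (16,50/3) (12,16) (3,140/11)]
4. After y ≤ 19: [(3,5) (29/2,5) (16,8) (16,50/3) (12,16) (3,140/11)]
5. Canonical ring: [(3,5) (29/2,5) (16,8) (16,50/3) (12,16) (3,140/11)]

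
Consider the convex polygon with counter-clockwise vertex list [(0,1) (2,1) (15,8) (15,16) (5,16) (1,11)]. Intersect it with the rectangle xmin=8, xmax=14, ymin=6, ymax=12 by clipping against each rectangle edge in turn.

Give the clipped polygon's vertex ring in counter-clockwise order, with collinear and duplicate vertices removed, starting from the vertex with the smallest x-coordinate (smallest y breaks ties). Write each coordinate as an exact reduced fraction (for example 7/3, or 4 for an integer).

Clipped polygon: [(8,6) (79/7,6) (14,97/13) (14,12) (8,12)]

1. After x ≥ 8: [(8,55/13) (15,8) (15,16) (8,16)]
2. After x ≤ 14: [(8,55/13) (14,97/13) (14,16) (8,16)]
3. After y ≥ 6: [(8,6) (79/7,6) (14,97/13) (14,16) (8,16)]
4. After y ≤ 12: [(8,12) (8,6) (79/7,6) (14,97/13) (14,12)]
5. Canonical ring: [(8,6) (79/7,6) (14,97/13) (14,12) (8,12)]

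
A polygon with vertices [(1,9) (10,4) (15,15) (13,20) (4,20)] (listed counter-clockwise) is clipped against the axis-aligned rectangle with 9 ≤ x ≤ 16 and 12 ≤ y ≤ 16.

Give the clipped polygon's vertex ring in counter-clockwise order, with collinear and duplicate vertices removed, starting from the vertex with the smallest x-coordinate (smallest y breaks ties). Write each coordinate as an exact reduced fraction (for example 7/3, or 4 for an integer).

1. After x ≥ 9: [(9,41/9) (10,4) (15,15) (13,20) (9,20)]
2. After x ≤ 16: [(9,41/9) (10,4) (15,15) (13,20) (9,20)]
3. After y ≥ 12: [(9,12) (150/11,12) (15,15) (13,20) (9,20)]
4. After y ≤ 16: [(9,16) (9,12) (150/11,12) (15,15) (73/5,16)]
5. Canonical ring: [(9,12) (150/11,12) (15,15) (73/5,16) (9,16)]

Clipped polygon: [(9,12) (150/11,12) (15,15) (73/5,16) (9,16)]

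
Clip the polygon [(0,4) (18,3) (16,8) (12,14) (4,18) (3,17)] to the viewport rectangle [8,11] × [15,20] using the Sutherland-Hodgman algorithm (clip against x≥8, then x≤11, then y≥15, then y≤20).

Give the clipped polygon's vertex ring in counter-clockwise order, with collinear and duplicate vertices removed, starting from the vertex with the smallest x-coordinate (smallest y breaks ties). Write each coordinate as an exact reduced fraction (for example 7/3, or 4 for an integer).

Clipped polygon: [(8,15) (10,15) (8,16)]

1. After x ≥ 8: [(8,32/9) (18,3) (16,8) (12,14) (8,16)]
2. After x ≤ 11: [(8,32/9) (11,61/18) (11,29/2) (8,16)]
3. After y ≥ 15: [(8,15) (10,15) (8,16)]
4. After y ≤ 20: [(8,15) (10,15) (8,16)]
5. Canonical ring: [(8,15) (10,15) (8,16)]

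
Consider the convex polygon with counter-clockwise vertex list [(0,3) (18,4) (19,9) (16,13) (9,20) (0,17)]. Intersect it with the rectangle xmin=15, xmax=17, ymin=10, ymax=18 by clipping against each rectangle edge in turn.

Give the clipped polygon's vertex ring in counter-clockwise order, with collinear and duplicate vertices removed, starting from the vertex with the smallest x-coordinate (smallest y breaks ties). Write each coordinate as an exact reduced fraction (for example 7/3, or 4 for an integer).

1. After x ≥ 15: [(15,23/6) (18,4) (19,9) (16,13) (15,14)]
2. After x ≤ 17: [(15,23/6) (17,71/18) (17,35/3) (16,13) (15,14)]
3. After y ≥ 10: [(15,10) (17,10) (17,35/3) (16,13) (15,14)]
4. After y ≤ 18: [(15,10) (17,10) (17,35/3) (16,13) (15,14)]
5. Canonical ring: [(15,10) (17,10) (17,35/3) (16,13) (15,14)]

Clipped polygon: [(15,10) (17,10) (17,35/3) (16,13) (15,14)]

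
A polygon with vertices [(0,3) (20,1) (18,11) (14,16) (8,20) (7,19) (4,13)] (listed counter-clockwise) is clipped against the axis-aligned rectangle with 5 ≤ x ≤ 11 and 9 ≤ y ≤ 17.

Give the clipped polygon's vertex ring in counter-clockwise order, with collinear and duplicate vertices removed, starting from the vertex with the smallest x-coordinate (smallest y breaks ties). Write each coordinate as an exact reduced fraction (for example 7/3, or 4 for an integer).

1. After x ≥ 5: [(5,5/2) (20,1) (18,11) (14,16) (8,20) (7,19) (5,15)]
2. After x ≤ 11: [(5,5/2) (11,19/10) (11,18) (8,20) (7,19) (5,15)]
3. After y ≥ 9: [(5,9) (11,9) (11,18) (8,20) (7,19) (5,15)]
4. After y ≤ 17: [(5,9) (11,9) (11,17) (6,17) (5,15)]
5. Canonical ring: [(5,9) (11,9) (11,17) (6,17) (5,15)]

Clipped polygon: [(5,9) (11,9) (11,17) (6,17) (5,15)]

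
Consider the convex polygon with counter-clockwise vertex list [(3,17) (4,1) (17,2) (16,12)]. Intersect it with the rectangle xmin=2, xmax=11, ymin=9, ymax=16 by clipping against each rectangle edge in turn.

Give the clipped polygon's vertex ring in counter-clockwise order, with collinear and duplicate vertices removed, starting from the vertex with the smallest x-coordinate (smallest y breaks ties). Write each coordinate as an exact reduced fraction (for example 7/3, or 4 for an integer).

Clipped polygon: [(49/16,16) (7/2,9) (11,9) (11,181/13) (28/5,16)]

1. After x ≥ 2: [(3,17) (4,1) (17,2) (16,12)]
2. After x ≤ 11: [(11,181/13) (3,17) (4,1) (11,20/13)]
3. After y ≥ 9: [(11,9) (11,181/13) (3,17) (7/2,9)]
4. After y ≤ 16: [(11,9) (11,181/13) (28/5,16) (49/16,16) (7/2,9)]
5. Canonical ring: [(49/16,16) (7/2,9) (11,9) (11,181/13) (28/5,16)]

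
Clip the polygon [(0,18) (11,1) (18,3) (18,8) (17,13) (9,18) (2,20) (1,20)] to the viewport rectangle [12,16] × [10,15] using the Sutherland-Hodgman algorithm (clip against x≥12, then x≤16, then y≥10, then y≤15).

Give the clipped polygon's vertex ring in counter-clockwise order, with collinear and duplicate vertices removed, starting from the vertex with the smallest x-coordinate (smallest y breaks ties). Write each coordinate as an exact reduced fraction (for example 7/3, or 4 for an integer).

1. After x ≥ 12: [(12,9/7) (18,3) (18,8) (17,13) (12,129/8)]
2. After x ≤ 16: [(12,9/7) (16,17/7) (16,109/8) (12,129/8)]
3. After y ≥ 10: [(12,10) (16,10) (16,109/8) (12,129/8)]
4. After y ≤ 15: [(12,15) (12,10) (16,10) (16,109/8) (69/5,15)]
5. Canonical ring: [(12,10) (16,10) (16,109/8) (69/5,15) (12,15)]

Clipped polygon: [(12,10) (16,10) (16,109/8) (69/5,15) (12,15)]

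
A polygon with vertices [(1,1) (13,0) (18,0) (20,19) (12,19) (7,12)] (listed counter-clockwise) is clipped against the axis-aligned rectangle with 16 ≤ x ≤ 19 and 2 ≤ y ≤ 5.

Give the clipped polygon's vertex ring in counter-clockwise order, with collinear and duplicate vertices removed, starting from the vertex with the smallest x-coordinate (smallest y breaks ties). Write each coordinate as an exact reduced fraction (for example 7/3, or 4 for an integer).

1. After x ≥ 16: [(16,0) (18,0) (20,19) (16,19)]
2. After x ≤ 19: [(16,0) (18,0) (19,19/2) (19,19) (16,19)]
3. After y ≥ 2: [(16,2) (346/19,2) (19,19/2) (19,19) (16,19)]
4. After y ≤ 5: [(16,5) (16,2) (346/19,2) (352/19,5)]
5. Canonical ring: [(16,2) (346/19,2) (352/19,5) (16,5)]

Clipped polygon: [(16,2) (346/19,2) (352/19,5) (16,5)]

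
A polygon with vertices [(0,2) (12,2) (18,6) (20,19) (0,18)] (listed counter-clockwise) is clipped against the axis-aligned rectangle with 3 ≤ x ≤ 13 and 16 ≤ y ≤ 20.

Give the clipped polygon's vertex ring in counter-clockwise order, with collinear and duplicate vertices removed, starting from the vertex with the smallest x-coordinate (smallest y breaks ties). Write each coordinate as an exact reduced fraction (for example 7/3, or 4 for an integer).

1. After x ≥ 3: [(3,2) (12,2) (18,6) (20,19) (3,363/20)]
2. After x ≤ 13: [(3,2) (12,2) (13,8/3) (13,373/20) (3,363/20)]
3. After y ≥ 16: [(3,16) (13,16) (13,373/20) (3,363/20)]
4. After y ≤ 20: [(3,16) (13,16) (13,373/20) (3,363/20)]
5. Canonical ring: [(3,16) (13,16) (13,373/20) (3,363/20)]

Clipped polygon: [(3,16) (13,16) (13,373/20) (3,363/20)]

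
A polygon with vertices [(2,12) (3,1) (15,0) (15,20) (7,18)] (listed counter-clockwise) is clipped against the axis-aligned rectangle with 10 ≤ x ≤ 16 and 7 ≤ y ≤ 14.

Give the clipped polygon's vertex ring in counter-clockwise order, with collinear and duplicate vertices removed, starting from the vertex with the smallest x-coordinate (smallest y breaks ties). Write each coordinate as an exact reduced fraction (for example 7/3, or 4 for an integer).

1. After x ≥ 10: [(10,5/12) (15,0) (15,20) (10,75/4)]
2. After x ≤ 16: [(10,5/12) (15,0) (15,20) (10,75/4)]
3. After y ≥ 7: [(10,7) (15,7) (15,20) (10,75/4)]
4. After y ≤ 14: [(10,14) (10,7) (15,7) (15,14)]
5. Canonical ring: [(10,7) (15,7) (15,14) (10,14)]

Clipped polygon: [(10,7) (15,7) (15,14) (10,14)]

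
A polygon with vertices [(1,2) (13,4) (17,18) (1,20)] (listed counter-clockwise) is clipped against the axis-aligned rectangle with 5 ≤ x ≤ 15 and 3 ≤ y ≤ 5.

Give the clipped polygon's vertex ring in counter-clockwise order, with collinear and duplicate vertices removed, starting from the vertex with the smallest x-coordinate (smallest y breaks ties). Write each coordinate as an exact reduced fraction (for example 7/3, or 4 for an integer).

Clipped polygon: [(5,3) (7,3) (13,4) (93/7,5) (5,5)]

1. After x ≥ 5: [(5,8/3) (13,4) (17,18) (5,39/2)]
2. After x ≤ 15: [(5,8/3) (13,4) (15,11) (15,73/4) (5,39/2)]
3. After y ≥ 3: [(5,3) (7,3) (13,4) (15,11) (15,73/4) (5,39/2)]
4. After y ≤ 5: [(5,5) (5,3) (7,3) (13,4) (93/7,5)]
5. Canonical ring: [(5,3) (7,3) (13,4) (93/7,5) (5,5)]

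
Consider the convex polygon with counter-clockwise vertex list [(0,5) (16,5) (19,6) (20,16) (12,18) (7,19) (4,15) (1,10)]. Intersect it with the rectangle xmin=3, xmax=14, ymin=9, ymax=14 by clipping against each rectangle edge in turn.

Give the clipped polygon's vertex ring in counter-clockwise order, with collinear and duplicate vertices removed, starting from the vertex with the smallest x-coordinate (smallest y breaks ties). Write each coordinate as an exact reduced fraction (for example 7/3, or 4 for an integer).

1. After x ≥ 3: [(3,5) (16,5) (19,6) (20,16) (12,18) (7,19) (4,15) (3,40/3)]
2. After x ≤ 14: [(3,5) (14,5) (14,35/2) (12,18) (7,19) (4,15) (3,40/3)]
3. After y ≥ 9: [(3,9) (14,9) (14,35/2) (12,18) (7,19) (4,15) (3,40/3)]
4. After y ≤ 14: [(3,9) (14,9) (14,14) (17/5,14) (3,40/3)]
5. Canonical ring: [(3,9) (14,9) (14,14) (17/5,14) (3,40/3)]

Clipped polygon: [(3,9) (14,9) (14,14) (17/5,14) (3,40/3)]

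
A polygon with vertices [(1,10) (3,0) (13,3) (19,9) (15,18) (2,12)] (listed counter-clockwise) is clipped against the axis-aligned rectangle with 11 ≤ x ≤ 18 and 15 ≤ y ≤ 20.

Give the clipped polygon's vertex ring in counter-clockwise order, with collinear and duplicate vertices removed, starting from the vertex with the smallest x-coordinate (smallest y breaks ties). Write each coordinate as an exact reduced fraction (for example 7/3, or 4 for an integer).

Clipped polygon: [(11,15) (49/3,15) (15,18) (11,210/13)]

1. After x ≥ 11: [(11,12/5) (13,3) (19,9) (15,18) (11,210/13)]
2. After x ≤ 18: [(11,12/5) (13,3) (18,8) (18,45/4) (15,18) (11,210/13)]
3. After y ≥ 15: [(11,15) (49/3,15) (15,18) (11,210/13)]
4. After y ≤ 20: [(11,15) (49/3,15) (15,18) (11,210/13)]
5. Canonical ring: [(11,15) (49/3,15) (15,18) (11,210/13)]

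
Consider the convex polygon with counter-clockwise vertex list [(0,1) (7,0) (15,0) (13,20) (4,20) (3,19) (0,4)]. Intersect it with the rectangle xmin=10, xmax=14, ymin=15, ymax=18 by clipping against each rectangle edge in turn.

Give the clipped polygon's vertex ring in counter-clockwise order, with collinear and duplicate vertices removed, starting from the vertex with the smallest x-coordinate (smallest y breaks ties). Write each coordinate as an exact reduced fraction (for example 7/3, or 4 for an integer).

1. After x ≥ 10: [(10,0) (15,0) (13,20) (10,20)]
2. After x ≤ 14: [(10,0) (14,0) (14,10) (13,20) (10,20)]
3. After y ≥ 15: [(10,15) (27/2,15) (13,20) (10,20)]
4. After y ≤ 18: [(10,18) (10,15) (27/2,15) (66/5,18)]
5. Canonical ring: [(10,15) (27/2,15) (66/5,18) (10,18)]

Clipped polygon: [(10,15) (27/2,15) (66/5,18) (10,18)]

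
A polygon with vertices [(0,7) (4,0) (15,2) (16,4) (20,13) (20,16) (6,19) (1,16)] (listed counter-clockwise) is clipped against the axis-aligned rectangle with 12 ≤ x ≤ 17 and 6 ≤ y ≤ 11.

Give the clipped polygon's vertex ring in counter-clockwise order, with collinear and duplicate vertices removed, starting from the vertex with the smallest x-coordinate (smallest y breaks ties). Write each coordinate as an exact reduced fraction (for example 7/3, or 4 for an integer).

1. After x ≥ 12: [(12,16/11) (15,2) (16,4) (20,13) (20,16) (12,124/7)]
2. After x ≤ 17: [(12,16/11) (15,2) (16,4) (17,25/4) (17,233/14) (12,124/7)]
3. After y ≥ 6: [(12,6) (152/9,6) (17,25/4) (17,233/14) (12,124/7)]
4. After y ≤ 11: [(12,11) (12,6) (152/9,6) (17,25/4) (17,11)]
5. Canonical ring: [(12,6) (152/9,6) (17,25/4) (17,11) (12,11)]

Clipped polygon: [(12,6) (152/9,6) (17,25/4) (17,11) (12,11)]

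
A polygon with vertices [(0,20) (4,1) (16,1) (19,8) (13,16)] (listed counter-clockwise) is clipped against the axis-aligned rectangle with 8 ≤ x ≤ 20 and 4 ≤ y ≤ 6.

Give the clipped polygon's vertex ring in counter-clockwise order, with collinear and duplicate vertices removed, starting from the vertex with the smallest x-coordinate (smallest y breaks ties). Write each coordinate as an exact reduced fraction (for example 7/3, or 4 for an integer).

1. After x ≥ 8: [(8,228/13) (8,1) (16,1) (19,8) (13,16)]
2. After x ≤ 20: [(8,228/13) (8,1) (16,1) (19,8) (13,16)]
3. After y ≥ 4: [(8,228/13) (8,4) (121/7,4) (19,8) (13,16)]
4. After y ≤ 6: [(8,6) (8,4) (121/7,4) (127/7,6)]
5. Canonical ring: [(8,4) (121/7,4) (127/7,6) (8,6)]

Clipped polygon: [(8,4) (121/7,4) (127/7,6) (8,6)]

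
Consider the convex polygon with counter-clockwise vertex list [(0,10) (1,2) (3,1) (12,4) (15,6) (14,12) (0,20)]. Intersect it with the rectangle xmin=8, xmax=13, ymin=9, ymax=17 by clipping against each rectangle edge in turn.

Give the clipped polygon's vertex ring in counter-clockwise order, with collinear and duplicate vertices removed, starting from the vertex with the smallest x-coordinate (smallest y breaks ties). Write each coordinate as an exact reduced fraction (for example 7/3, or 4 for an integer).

Clipped polygon: [(8,9) (13,9) (13,88/7) (8,108/7)]

1. After x ≥ 8: [(8,8/3) (12,4) (15,6) (14,12) (8,108/7)]
2. After x ≤ 13: [(8,8/3) (12,4) (13,14/3) (13,88/7) (8,108/7)]
3. After y ≥ 9: [(8,9) (13,9) (13,88/7) (8,108/7)]
4. After y ≤ 17: [(8,9) (13,9) (13,88/7) (8,108/7)]
5. Canonical ring: [(8,9) (13,9) (13,88/7) (8,108/7)]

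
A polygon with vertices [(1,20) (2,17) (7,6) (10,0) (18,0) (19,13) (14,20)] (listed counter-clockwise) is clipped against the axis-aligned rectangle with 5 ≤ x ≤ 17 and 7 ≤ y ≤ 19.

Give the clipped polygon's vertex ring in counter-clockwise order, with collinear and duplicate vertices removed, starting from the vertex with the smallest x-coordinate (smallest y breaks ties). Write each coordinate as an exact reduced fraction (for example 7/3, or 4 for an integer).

1. After x ≥ 5: [(5,20) (5,52/5) (7,6) (10,0) (18,0) (19,13) (14,20)]
2. After x ≤ 17: [(5,20) (5,52/5) (7,6) (10,0) (17,0) (17,79/5) (14,20)]
3. After y ≥ 7: [(5,20) (5,52/5) (72/11,7) (17,7) (17,79/5) (14,20)]
4. After y ≤ 19: [(5,19) (5,52/5) (72/11,7) (17,7) (17,79/5) (103/7,19)]
5. Canonical ring: [(5,52/5) (72/11,7) (17,7) (17,79/5) (103/7,19) (5,19)]

Clipped polygon: [(5,52/5) (72/11,7) (17,7) (17,79/5) (103/7,19) (5,19)]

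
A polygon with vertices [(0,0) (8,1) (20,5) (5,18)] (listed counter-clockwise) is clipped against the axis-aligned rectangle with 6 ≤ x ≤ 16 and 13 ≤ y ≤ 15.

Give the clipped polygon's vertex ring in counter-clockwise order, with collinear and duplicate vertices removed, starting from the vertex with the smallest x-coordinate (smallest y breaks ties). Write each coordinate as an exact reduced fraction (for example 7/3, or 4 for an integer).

Clipped polygon: [(6,13) (140/13,13) (110/13,15) (6,15)]

1. After x ≥ 6: [(6,3/4) (8,1) (20,5) (6,257/15)]
2. After x ≤ 16: [(6,3/4) (8,1) (16,11/3) (16,127/15) (6,257/15)]
3. After y ≥ 13: [(6,13) (140/13,13) (6,257/15)]
4. After y ≤ 15: [(6,15) (6,13) (140/13,13) (110/13,15)]
5. Canonical ring: [(6,13) (140/13,13) (110/13,15) (6,15)]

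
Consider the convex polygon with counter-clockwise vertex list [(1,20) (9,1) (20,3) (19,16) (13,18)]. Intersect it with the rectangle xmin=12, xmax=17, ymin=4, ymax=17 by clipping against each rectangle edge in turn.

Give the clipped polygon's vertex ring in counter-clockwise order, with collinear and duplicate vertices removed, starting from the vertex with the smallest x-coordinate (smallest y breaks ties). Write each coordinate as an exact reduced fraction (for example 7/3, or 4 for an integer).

Clipped polygon: [(12,4) (17,4) (17,50/3) (16,17) (12,17)]

1. After x ≥ 12: [(12,109/6) (12,17/11) (20,3) (19,16) (13,18)]
2. After x ≤ 17: [(12,109/6) (12,17/11) (17,27/11) (17,50/3) (13,18)]
3. After y ≥ 4: [(12,109/6) (12,4) (17,4) (17,50/3) (13,18)]
4. After y ≤ 17: [(12,17) (12,4) (17,4) (17,50/3) (16,17)]
5. Canonical ring: [(12,4) (17,4) (17,50/3) (16,17) (12,17)]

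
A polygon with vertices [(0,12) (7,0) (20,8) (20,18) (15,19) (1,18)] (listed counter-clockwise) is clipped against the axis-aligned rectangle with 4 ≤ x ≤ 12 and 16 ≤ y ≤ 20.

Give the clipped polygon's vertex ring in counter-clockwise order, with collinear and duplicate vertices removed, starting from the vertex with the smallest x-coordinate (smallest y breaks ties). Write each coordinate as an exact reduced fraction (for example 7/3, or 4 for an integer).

Clipped polygon: [(4,16) (12,16) (12,263/14) (4,255/14)]

1. After x ≥ 4: [(4,36/7) (7,0) (20,8) (20,18) (15,19) (4,255/14)]
2. After x ≤ 12: [(4,36/7) (7,0) (12,40/13) (12,263/14) (4,255/14)]
3. After y ≥ 16: [(4,16) (12,16) (12,263/14) (4,255/14)]
4. After y ≤ 20: [(4,16) (12,16) (12,263/14) (4,255/14)]
5. Canonical ring: [(4,16) (12,16) (12,263/14) (4,255/14)]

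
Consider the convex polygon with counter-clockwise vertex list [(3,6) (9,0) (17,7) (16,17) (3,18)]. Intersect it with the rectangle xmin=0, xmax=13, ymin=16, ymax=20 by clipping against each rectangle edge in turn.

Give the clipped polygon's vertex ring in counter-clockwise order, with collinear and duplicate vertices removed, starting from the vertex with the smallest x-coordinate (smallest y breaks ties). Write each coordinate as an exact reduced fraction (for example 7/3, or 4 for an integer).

Clipped polygon: [(3,16) (13,16) (13,224/13) (3,18)]

1. After x ≥ 0: [(3,6) (9,0) (17,7) (16,17) (3,18)]
2. After x ≤ 13: [(3,6) (9,0) (13,7/2) (13,224/13) (3,18)]
3. After y ≥ 16: [(3,16) (13,16) (13,224/13) (3,18)]
4. After y ≤ 20: [(3,16) (13,16) (13,224/13) (3,18)]
5. Canonical ring: [(3,16) (13,16) (13,224/13) (3,18)]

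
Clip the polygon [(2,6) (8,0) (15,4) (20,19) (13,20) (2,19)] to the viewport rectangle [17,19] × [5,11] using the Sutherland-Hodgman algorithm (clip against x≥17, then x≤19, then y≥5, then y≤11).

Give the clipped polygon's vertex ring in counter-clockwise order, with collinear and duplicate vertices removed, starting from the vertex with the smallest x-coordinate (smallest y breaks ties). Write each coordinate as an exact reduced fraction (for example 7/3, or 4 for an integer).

1. After x ≥ 17: [(17,10) (20,19) (17,136/7)]
2. After x ≤ 19: [(17,10) (19,16) (19,134/7) (17,136/7)]
3. After y ≥ 5: [(17,10) (19,16) (19,134/7) (17,136/7)]
4. After y ≤ 11: [(17,11) (17,10) (52/3,11)]
5. Canonical ring: [(17,10) (52/3,11) (17,11)]

Clipped polygon: [(17,10) (52/3,11) (17,11)]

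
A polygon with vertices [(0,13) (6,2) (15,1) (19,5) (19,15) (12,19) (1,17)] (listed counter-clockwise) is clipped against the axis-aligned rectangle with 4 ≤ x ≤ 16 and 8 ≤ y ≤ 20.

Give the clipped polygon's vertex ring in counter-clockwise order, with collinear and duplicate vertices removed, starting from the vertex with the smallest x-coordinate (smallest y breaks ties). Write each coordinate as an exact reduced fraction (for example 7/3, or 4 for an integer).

Clipped polygon: [(4,8) (16,8) (16,117/7) (12,19) (4,193/11)]

1. After x ≥ 4: [(4,17/3) (6,2) (15,1) (19,5) (19,15) (12,19) (4,193/11)]
2. After x ≤ 16: [(4,17/3) (6,2) (15,1) (16,2) (16,117/7) (12,19) (4,193/11)]
3. After y ≥ 8: [(4,8) (16,8) (16,117/7) (12,19) (4,193/11)]
4. After y ≤ 20: [(4,8) (16,8) (16,117/7) (12,19) (4,193/11)]
5. Canonical ring: [(4,8) (16,8) (16,117/7) (12,19) (4,193/11)]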